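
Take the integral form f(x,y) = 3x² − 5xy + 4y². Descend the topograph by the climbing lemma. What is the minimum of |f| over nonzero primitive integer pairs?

translate: b→1 (≡-5 mod 6), so (3,-5,4)→(3,1,2)
flip: (3,1,2)→(2,-1,3)
reduced (well bottom): (2,-1,3) with a≤c, −a<b≤a
well minimum = a = 2

2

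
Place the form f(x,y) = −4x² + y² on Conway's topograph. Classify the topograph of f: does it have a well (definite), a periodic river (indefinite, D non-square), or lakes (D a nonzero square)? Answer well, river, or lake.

D = b²−4ac = 0² − 4·(-4)·1 = 16
D = 4² is a perfect square ⇒ form factors over ℤ ⇒ lakes

lake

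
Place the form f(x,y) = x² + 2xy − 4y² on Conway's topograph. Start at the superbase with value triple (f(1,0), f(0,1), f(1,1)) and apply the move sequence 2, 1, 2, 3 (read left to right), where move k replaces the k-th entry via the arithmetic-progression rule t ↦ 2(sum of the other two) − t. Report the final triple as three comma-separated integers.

start (1,-4,-1) = (f(1,0),f(0,1),f(1,1))
replace slot 2: 2·(1+(-1)) − (-4) = 4 → (1,4,-1)
replace slot 1: 2·(4+(-1)) − 1 = 5 → (5,4,-1)
replace slot 2: 2·(5+(-1)) − 4 = 4 → (5,4,-1)
replace slot 3: 2·(5+4) − (-1) = 19 → (5,4,19)

5,4,19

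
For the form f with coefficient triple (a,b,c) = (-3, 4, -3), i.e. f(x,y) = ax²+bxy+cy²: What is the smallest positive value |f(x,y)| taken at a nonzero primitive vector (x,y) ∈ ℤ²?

translate: b→2 (≡-4 mod 6), so (3,-4,3)→(3,2,2)
flip: (3,2,2)→(2,-2,3)
translate: b→2 (≡-2 mod 4), so (2,-2,3)→(2,2,3)
reduced (well bottom): (2,2,3) with a≤c, −a<b≤a
well minimum |f| = |-2| = 2 (negative-definite)

2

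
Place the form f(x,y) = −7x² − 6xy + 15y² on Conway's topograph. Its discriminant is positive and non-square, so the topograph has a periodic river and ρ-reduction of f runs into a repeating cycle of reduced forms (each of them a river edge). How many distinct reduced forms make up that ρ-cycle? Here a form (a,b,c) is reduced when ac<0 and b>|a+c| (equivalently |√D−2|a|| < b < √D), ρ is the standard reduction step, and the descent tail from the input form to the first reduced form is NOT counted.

D = 456, ⌊√D⌋ = 21
descent: ρ → (15,6,-7)
descent: ρ → (-7,8,14)  [lands on river]
river: ρ → (14,20,-1)
river: ρ → (-1,20,14)
river: ρ → (14,8,-7)
river: ρ → (-7,20,2)
river: ρ → (2,20,-7)
ρ-cycle length = 6 (tail of 2 descent steps not counted)

6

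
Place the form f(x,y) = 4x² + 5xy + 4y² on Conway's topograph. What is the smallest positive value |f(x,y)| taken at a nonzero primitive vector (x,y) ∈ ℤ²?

translate: b→-3 (≡5 mod 8), so (4,5,4)→(4,-3,3)
flip: (4,-3,3)→(3,3,4)
reduced (well bottom): (3,3,4) with a≤c, −a<b≤a
well minimum = a = 3

3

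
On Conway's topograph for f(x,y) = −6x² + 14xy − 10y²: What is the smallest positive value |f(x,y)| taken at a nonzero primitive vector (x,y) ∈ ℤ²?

translate: b→-2 (≡-14 mod 12), so (6,-14,10)→(6,-2,2)
flip: (6,-2,2)→(2,2,6)
reduced (well bottom): (2,2,6) with a≤c, −a<b≤a
well minimum |f| = |-2| = 2 (negative-definite)

2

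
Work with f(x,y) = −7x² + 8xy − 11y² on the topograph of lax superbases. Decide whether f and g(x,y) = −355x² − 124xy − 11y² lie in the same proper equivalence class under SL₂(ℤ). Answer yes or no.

D₁ = -244, D₂ = -244
f is negative-definite; reduce −f:
−f: translate: b→6 (≡-8 mod 14), so (7,-8,11)→(7,6,10)
−f: reduced (well bottom): (7,6,10) with a≤c, −a<b≤a
flip sign back: reduced form of f is (-7,-6,-10)
g is negative-definite; reduce −g:
−g: flip: (355,124,11)→(11,-124,355)
−g: translate: b→8 (≡-124 mod 22), so (11,-124,355)→(11,8,7)
−g: flip: (11,8,7)→(7,-8,11)
−g: translate: b→6 (≡-8 mod 14), so (7,-8,11)→(7,6,10)
−g: reduced (well bottom): (7,6,10) with a≤c, −a<b≤a
flip sign back: reduced form of g is (-7,-6,-10)
reduced forms (-7, -6, -10) vs (-7, -6, -10) ⇒ equivalent

yes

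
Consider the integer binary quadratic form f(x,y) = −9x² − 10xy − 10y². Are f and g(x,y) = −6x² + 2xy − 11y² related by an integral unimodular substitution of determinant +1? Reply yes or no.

D₁ = -260, D₂ = -260
f is negative-definite; reduce −f:
−f: translate: b→-8 (≡10 mod 18), so (9,10,10)→(9,-8,9)
−f: flip: (9,-8,9)→(9,8,9)
−f: reduced (well bottom): (9,8,9) with a≤c, −a<b≤a
flip sign back: reduced form of f is (-9,-8,-9)
g is negative-definite; reduce −g:
−g: reduced (well bottom): (6,-2,11) with a≤c, −a<b≤a
flip sign back: reduced form of g is (-6,2,-11)
reduced forms (-9, -8, -9) vs (-6, 2, -11) ⇒ inequivalent

no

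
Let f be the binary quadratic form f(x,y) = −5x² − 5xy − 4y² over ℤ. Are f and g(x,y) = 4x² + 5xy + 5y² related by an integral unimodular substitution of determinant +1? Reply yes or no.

D₁ = -55, D₂ = -55
f is negative-definite; reduce −f:
−f: flip: (5,5,4)→(4,-5,5)
−f: translate: b→3 (≡-5 mod 8), so (4,-5,5)→(4,3,4)
−f: reduced (well bottom): (4,3,4) with a≤c, −a<b≤a
flip sign back: reduced form of f is (-4,-3,-4)
g: translate: b→-3 (≡5 mod 8), so (4,5,5)→(4,-3,4)
g: flip: (4,-3,4)→(4,3,4)
g: reduced (well bottom): (4,3,4) with a≤c, −a<b≤a
reduced forms (-4, -3, -4) vs (4, 3, 4) ⇒ inequivalent

no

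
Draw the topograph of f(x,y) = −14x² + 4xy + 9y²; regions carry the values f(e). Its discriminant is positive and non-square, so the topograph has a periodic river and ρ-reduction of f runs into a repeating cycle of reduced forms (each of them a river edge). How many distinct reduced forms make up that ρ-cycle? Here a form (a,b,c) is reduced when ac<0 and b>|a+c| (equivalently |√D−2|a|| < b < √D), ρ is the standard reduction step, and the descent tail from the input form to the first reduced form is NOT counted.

D = 520, ⌊√D⌋ = 22
descent: ρ → (9,14,-9)  [lands on river]
river: ρ → (-9,22,1)
river: ρ → (1,22,-9)
river: ρ → (-9,14,9)
river: ρ → (9,22,-1)
river: ρ → (-1,22,9)
ρ-cycle length = 6 (tail of 1 descent step not counted)

6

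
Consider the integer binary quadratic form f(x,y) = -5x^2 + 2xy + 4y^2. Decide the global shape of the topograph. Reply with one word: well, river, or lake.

D = b²−4ac = 2² − 4·(-5)·4 = 84
D > 0 non-square ⇒ indefinite ⇒ periodic river

river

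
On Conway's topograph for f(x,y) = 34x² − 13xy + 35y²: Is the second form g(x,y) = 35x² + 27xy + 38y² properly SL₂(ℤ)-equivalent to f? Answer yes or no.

D₁ = -4591, D₂ = -4591
f: reduced (well bottom): (34,-13,35) with a≤c, −a<b≤a
g: reduced (well bottom): (35,27,38) with a≤c, −a<b≤a
reduced forms (34, -13, 35) vs (35, 27, 38) ⇒ inequivalent

no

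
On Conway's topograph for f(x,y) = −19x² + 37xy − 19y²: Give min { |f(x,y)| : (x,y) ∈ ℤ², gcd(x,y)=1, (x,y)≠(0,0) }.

translate: b→1 (≡-37 mod 38), so (19,-37,19)→(19,1,1)
flip: (19,1,1)→(1,-1,19)
translate: b→1 (≡-1 mod 2), so (1,-1,19)→(1,1,19)
reduced (well bottom): (1,1,19) with a≤c, −a<b≤a
well minimum |f| = |-1| = 1 (negative-definite)

1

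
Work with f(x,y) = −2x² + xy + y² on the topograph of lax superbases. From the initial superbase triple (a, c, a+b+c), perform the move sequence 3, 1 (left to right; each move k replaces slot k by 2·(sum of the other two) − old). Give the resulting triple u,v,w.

start (-2,1,0) = (f(1,0),f(0,1),f(1,1))
replace slot 3: 2·((-2)+1) − 0 = -2 → (-2,1,-2)
replace slot 1: 2·(1+(-2)) − (-2) = 0 → (0,1,-2)

0,1,-2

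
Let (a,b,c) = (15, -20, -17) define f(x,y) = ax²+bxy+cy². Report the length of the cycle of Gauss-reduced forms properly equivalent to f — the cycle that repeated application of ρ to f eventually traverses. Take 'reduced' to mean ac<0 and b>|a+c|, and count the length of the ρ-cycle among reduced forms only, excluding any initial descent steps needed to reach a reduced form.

D = 1420, ⌊√D⌋ = 37
descent: ρ → (-17,20,15)  [lands on river]
river: ρ → (15,10,-22)
river: ρ → (-22,34,3)
river: ρ → (3,32,-33)
river: ρ → (-33,34,2)
river: ρ → (2,34,-33)
river: ρ → (-33,32,3)
river: ρ → (3,34,-22)
river: ρ → (-22,10,15)
river: ρ → (15,20,-17)
river: ρ → (-17,14,18)
river: ρ → (18,22,-13)
river: ρ → (-13,30,10)
river: ρ → (10,30,-13)
river: ρ → (-13,22,18)
river: ρ → (18,14,-17)
ρ-cycle length = 16 (tail of 1 descent step not counted)

16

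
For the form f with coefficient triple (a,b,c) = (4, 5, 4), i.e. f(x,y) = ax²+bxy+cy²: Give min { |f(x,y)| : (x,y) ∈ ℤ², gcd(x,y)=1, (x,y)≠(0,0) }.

translate: b→-3 (≡5 mod 8), so (4,5,4)→(4,-3,3)
flip: (4,-3,3)→(3,3,4)
reduced (well bottom): (3,3,4) with a≤c, −a<b≤a
well minimum = a = 3

3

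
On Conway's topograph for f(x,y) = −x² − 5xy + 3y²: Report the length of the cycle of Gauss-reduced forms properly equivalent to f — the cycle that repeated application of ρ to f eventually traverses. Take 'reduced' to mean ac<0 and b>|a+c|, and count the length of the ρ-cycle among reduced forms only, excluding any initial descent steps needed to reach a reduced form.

D = 37, ⌊√D⌋ = 6
descent: ρ → (3,5,-1)  [lands on river]
river: ρ → (-1,5,3)
river: ρ → (3,1,-3)
river: ρ → (-3,5,1)
river: ρ → (1,5,-3)
river: ρ → (-3,1,3)
ρ-cycle length = 6 (tail of 1 descent step not counted)

6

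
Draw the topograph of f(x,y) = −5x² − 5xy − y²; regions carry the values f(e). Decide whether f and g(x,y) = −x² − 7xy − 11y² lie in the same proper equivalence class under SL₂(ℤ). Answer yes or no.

D₁ = 5, D₂ = 5
river cycle of f (length 2): (-1, 1, 1), (1, 1, -1)
river cycle of g (length 2): (-1, 1, 1), (1, 1, -1)
cycles coincide ⇒ equivalent

yes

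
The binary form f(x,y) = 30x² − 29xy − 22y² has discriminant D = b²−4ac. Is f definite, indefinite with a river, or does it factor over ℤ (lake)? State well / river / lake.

D = b²−4ac = (-29)² − 4·30·(-22) = 3481
D = 59² is a perfect square ⇒ form factors over ℤ ⇒ lakes

lake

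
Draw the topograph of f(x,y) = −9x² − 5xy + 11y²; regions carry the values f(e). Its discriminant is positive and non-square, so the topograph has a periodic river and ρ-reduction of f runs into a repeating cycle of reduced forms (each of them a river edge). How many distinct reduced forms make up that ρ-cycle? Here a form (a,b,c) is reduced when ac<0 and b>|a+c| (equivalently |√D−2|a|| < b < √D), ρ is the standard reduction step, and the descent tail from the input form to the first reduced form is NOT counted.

D = 421, ⌊√D⌋ = 20
descent: ρ → (11,5,-9)  [lands on river]
river: ρ → (-9,13,7)
river: ρ → (7,15,-7)
river: ρ → (-7,13,9)
river: ρ → (9,5,-11)
river: ρ → (-11,17,3)
river: ρ → (3,19,-5)
river: ρ → (-5,11,15)
river: ρ → (15,19,-1)
river: ρ → (-1,19,15)
river: ρ → (15,11,-5)
river: ρ → (-5,19,3)
river: ρ → (3,17,-11)
river: ρ → (-11,5,9)
river: ρ → (9,13,-7)
river: ρ → (-7,15,7)
river: ρ → (7,13,-9)
river: ρ → (-9,5,11)
river: ρ → (11,17,-3)
river: ρ → (-3,19,5)
river: ρ → (5,11,-15)
river: ρ → (-15,19,1)
river: ρ → (1,19,-15)
river: ρ → (-15,11,5)
river: ρ → (5,19,-3)
river: ρ → (-3,17,11)
ρ-cycle length = 26 (tail of 1 descent step not counted)

26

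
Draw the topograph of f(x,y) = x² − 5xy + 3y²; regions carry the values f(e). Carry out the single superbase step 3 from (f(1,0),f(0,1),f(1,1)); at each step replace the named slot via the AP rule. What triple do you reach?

start (1,3,-1) = (f(1,0),f(0,1),f(1,1))
replace slot 3: 2·(1+3) − (-1) = 9 → (1,3,9)

1,3,9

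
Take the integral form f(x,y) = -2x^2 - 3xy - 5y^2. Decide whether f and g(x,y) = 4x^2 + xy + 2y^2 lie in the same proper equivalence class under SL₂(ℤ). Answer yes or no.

D₁ = -31, D₂ = -31
f is negative-definite; reduce −f:
−f: translate: b→-1 (≡3 mod 4), so (2,3,5)→(2,-1,4)
−f: reduced (well bottom): (2,-1,4) with a≤c, −a<b≤a
flip sign back: reduced form of f is (-2,1,-4)
g: flip: (4,1,2)→(2,-1,4)
g: reduced (well bottom): (2,-1,4) with a≤c, −a<b≤a
reduced forms (-2, 1, -4) vs (2, -1, 4) ⇒ inequivalent

no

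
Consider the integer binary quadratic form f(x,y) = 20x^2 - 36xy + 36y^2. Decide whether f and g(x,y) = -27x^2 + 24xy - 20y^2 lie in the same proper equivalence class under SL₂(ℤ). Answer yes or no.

D₁ = -1584, D₂ = -1584
f: translate: b→4 (≡-36 mod 40), so (20,-36,36)→(20,4,20)
f: reduced (well bottom): (20,4,20) with a≤c, −a<b≤a
g is negative-definite; reduce −g:
−g: flip: (27,-24,20)→(20,24,27)
−g: translate: b→-16 (≡24 mod 40), so (20,24,27)→(20,-16,23)
−g: reduced (well bottom): (20,-16,23) with a≤c, −a<b≤a
flip sign back: reduced form of g is (-20,16,-23)
reduced forms (20, 4, 20) vs (-20, 16, -23) ⇒ inequivalent

no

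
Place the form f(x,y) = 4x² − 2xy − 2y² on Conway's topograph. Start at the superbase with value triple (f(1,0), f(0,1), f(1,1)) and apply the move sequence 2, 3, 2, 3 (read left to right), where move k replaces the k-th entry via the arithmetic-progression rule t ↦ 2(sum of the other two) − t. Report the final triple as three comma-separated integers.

start (4,-2,0) = (f(1,0),f(0,1),f(1,1))
replace slot 2: 2·(4+0) − (-2) = 10 → (4,10,0)
replace slot 3: 2·(4+10) − 0 = 28 → (4,10,28)
replace slot 2: 2·(4+28) − 10 = 54 → (4,54,28)
replace slot 3: 2·(4+54) − 28 = 88 → (4,54,88)

4,54,88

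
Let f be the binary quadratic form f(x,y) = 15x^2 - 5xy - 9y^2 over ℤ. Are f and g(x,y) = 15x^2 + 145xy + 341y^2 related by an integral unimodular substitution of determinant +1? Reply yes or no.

D₁ = 565, D₂ = 565
river cycle of f (length 10): (-9, 23, 1), (1, 23, -9), (-9, 13, 11), (11, 9, -11), (-11, 13, 9), (9, 23, -1), (-1, 23, 9), (9, 13, -11), (-11, 9, 11), (11, 13, -9)
river cycle of g (length 10): (-9, 23, 1), (1, 23, -9), (-9, 13, 11), (11, 9, -11), (-11, 13, 9), (9, 23, -1), (-1, 23, 9), (9, 13, -11), (-11, 9, 11), (11, 13, -9)
cycles coincide ⇒ equivalent

yes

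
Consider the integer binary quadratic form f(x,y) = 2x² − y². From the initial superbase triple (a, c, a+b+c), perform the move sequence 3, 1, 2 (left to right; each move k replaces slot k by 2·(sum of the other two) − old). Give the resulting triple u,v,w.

start (2,-1,1) = (f(1,0),f(0,1),f(1,1))
replace slot 3: 2·(2+(-1)) − 1 = 1 → (2,-1,1)
replace slot 1: 2·((-1)+1) − 2 = -2 → (-2,-1,1)
replace slot 2: 2·((-2)+1) − (-1) = -1 → (-2,-1,1)

-2,-1,1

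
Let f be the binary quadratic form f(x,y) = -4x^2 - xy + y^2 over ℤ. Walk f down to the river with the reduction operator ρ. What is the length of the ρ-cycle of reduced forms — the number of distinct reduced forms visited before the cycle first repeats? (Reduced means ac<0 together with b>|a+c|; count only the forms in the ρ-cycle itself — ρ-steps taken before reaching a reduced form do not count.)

D = 17, ⌊√D⌋ = 4
descent: ρ → (1,3,-2)  [lands on river]
river: ρ → (-2,1,2)
river: ρ → (2,3,-1)
river: ρ → (-1,3,2)
river: ρ → (2,1,-2)
river: ρ → (-2,3,1)
ρ-cycle length = 6 (tail of 1 descent step not counted)

6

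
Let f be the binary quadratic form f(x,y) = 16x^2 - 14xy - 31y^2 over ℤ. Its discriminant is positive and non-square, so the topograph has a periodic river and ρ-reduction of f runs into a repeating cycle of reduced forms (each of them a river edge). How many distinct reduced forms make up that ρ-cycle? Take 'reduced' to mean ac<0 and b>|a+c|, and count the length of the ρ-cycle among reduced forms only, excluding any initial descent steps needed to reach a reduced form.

D = 2180, ⌊√D⌋ = 46
descent: ρ → (-31,14,16)
descent: ρ → (16,18,-29)  [lands on river]
river: ρ → (-29,40,5)
river: ρ → (5,40,-29)
river: ρ → (-29,18,16)
river: ρ → (16,46,-1)
river: ρ → (-1,46,16)
ρ-cycle length = 6 (tail of 2 descent steps not counted)

6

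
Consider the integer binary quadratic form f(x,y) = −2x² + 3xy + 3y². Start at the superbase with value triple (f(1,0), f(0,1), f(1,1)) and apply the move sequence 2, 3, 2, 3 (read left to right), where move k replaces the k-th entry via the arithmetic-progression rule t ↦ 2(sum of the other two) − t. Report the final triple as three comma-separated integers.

start (-2,3,4) = (f(1,0),f(0,1),f(1,1))
replace slot 2: 2·((-2)+4) − 3 = 1 → (-2,1,4)
replace slot 3: 2·((-2)+1) − 4 = -6 → (-2,1,-6)
replace slot 2: 2·((-2)+(-6)) − 1 = -17 → (-2,-17,-6)
replace slot 3: 2·((-2)+(-17)) − (-6) = -32 → (-2,-17,-32)

-2,-17,-32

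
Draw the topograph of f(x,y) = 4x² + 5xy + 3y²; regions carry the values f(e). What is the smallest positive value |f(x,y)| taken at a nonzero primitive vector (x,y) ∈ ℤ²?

translate: b→-3 (≡5 mod 8), so (4,5,3)→(4,-3,2)
flip: (4,-3,2)→(2,3,4)
translate: b→-1 (≡3 mod 4), so (2,3,4)→(2,-1,3)
reduced (well bottom): (2,-1,3) with a≤c, −a<b≤a
well minimum = a = 2

2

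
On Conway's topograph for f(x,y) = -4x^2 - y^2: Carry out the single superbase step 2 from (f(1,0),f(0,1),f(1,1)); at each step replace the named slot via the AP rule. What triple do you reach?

start (-4,-1,-5) = (f(1,0),f(0,1),f(1,1))
replace slot 2: 2·((-4)+(-5)) − (-1) = -17 → (-4,-17,-5)

-4,-17,-5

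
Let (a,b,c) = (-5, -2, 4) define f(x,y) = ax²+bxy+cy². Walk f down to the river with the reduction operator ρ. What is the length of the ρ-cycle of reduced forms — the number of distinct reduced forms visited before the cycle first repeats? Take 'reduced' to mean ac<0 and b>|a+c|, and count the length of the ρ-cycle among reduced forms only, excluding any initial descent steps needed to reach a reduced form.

D = 84, ⌊√D⌋ = 9
descent: ρ → (4,2,-5)  [lands on river]
river: ρ → (-5,8,1)
river: ρ → (1,8,-5)
river: ρ → (-5,2,4)
river: ρ → (4,6,-3)
river: ρ → (-3,6,4)
ρ-cycle length = 6 (tail of 1 descent step not counted)

6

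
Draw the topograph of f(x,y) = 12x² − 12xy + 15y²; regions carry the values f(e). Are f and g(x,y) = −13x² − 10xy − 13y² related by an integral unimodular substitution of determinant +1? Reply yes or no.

D₁ = -576, D₂ = -576
f: translate: b→12 (≡-12 mod 24), so (12,-12,15)→(12,12,15)
f: reduced (well bottom): (12,12,15) with a≤c, −a<b≤a
g is negative-definite; reduce −g:
−g: reduced (well bottom): (13,10,13) with a≤c, −a<b≤a
flip sign back: reduced form of g is (-13,-10,-13)
reduced forms (12, 12, 15) vs (-13, -10, -13) ⇒ inequivalent

no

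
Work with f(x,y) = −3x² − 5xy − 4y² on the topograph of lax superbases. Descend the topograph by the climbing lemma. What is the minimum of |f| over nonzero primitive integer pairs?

translate: b→-1 (≡5 mod 6), so (3,5,4)→(3,-1,2)
flip: (3,-1,2)→(2,1,3)
reduced (well bottom): (2,1,3) with a≤c, −a<b≤a
well minimum |f| = |-2| = 2 (negative-definite)

2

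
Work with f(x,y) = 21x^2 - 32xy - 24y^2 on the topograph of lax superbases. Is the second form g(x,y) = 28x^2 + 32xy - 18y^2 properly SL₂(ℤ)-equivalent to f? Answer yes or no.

D₁ = 3040, D₂ = 3040
river cycle of f (length 12): (-24, 32, 21), (21, 52, -4), (-4, 52, 21), (21, 32, -24), (-24, 16, 29), (29, 42, -11), (-11, 46, 21), (21, 38, -19), (-19, 38, 21), (21, 46, -11), … (2 more)
river cycle of g (length 14): (-18, 40, 20), (20, 40, -18), (-18, 32, 28), (28, 24, -22), (-22, 20, 30), (30, 40, -12), (-12, 32, 42), (42, 52, -2), (-2, 52, 42), (42, 32, -12), … (4 more)
cycles differ ⇒ inequivalent

no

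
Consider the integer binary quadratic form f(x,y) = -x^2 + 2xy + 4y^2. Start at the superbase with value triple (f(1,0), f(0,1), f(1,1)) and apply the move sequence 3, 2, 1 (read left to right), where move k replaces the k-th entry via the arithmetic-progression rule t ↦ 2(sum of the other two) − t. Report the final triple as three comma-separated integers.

start (-1,4,5) = (f(1,0),f(0,1),f(1,1))
replace slot 3: 2·((-1)+4) − 5 = 1 → (-1,4,1)
replace slot 2: 2·((-1)+1) − 4 = -4 → (-1,-4,1)
replace slot 1: 2·((-4)+1) − (-1) = -5 → (-5,-4,1)

-5,-4,1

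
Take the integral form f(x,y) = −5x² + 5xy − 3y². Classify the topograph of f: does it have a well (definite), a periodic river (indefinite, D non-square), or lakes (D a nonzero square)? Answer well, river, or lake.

D = b²−4ac = 5² − 4·(-5)·(-3) = -35
D < 0 ⇒ definite ⇒ every region one sign ⇒ single well

well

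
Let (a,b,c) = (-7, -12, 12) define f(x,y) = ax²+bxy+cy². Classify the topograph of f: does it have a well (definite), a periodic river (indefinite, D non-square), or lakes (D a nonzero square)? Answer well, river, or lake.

D = b²−4ac = (-12)² − 4·(-7)·12 = 480
D > 0 non-square ⇒ indefinite ⇒ periodic river

river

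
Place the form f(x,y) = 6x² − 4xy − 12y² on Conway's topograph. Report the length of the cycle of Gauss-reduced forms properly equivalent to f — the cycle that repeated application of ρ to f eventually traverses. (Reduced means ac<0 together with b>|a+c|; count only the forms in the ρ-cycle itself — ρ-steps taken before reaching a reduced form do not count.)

D = 304, ⌊√D⌋ = 17
descent: ρ → (-12,4,6)
descent: ρ → (6,8,-10)  [lands on river]
river: ρ → (-10,12,4)
river: ρ → (4,12,-10)
river: ρ → (-10,8,6)
river: ρ → (6,16,-2)
river: ρ → (-2,16,6)
ρ-cycle length = 6 (tail of 2 descent steps not counted)

6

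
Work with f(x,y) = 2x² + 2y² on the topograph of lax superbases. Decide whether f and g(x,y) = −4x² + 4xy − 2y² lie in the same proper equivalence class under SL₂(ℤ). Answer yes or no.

D₁ = -16, D₂ = -16
f: reduced (well bottom): (2,0,2) with a≤c, −a<b≤a
g is negative-definite; reduce −g:
−g: translate: b→4 (≡-4 mod 8), so (4,-4,2)→(4,4,2)
−g: flip: (4,4,2)→(2,-4,4)
−g: translate: b→0 (≡-4 mod 4), so (2,-4,4)→(2,0,2)
−g: reduced (well bottom): (2,0,2) with a≤c, −a<b≤a
flip sign back: reduced form of g is (-2,0,-2)
reduced forms (2, 0, 2) vs (-2, 0, -2) ⇒ inequivalent

no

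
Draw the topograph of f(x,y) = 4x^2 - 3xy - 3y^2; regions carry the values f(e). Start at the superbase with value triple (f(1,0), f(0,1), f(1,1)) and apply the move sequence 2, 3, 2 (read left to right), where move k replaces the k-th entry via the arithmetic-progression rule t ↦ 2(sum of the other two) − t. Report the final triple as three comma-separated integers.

start (4,-3,-2) = (f(1,0),f(0,1),f(1,1))
replace slot 2: 2·(4+(-2)) − (-3) = 7 → (4,7,-2)
replace slot 3: 2·(4+7) − (-2) = 24 → (4,7,24)
replace slot 2: 2·(4+24) − 7 = 49 → (4,49,24)

4,49,24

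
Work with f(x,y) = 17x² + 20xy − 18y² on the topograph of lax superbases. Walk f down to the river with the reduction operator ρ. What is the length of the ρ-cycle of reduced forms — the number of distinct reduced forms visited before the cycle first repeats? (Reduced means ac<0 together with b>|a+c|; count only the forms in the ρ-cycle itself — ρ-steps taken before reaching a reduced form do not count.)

D = 1624, ⌊√D⌋ = 40
river: ρ → (-18,16,19)
river: ρ → (19,22,-15)
river: ρ → (-15,38,3)
river: ρ → (3,40,-2)
river: ρ → (-2,40,3)
river: ρ → (3,38,-15)
river: ρ → (-15,22,19)
river: ρ → (19,16,-18)
river: ρ → (-18,20,17)
river: ρ → (17,14,-21)
river: ρ → (-21,28,10)
river: ρ → (10,32,-15)
river: ρ → (-15,28,14)
river: ρ → (14,28,-15)
river: ρ → (-15,32,10)
river: ρ → (10,28,-21)
river: ρ → (-21,14,17)
river: ρ → (17,20,-18)
ρ-cycle length = 18 (tail of 0 descent steps not counted)

18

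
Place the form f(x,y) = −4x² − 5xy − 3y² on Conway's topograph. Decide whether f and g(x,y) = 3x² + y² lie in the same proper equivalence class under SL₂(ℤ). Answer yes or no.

D₁ = -23, D₂ = -12
discriminants differ ⇒ not SL₂(ℤ)-equivalent

no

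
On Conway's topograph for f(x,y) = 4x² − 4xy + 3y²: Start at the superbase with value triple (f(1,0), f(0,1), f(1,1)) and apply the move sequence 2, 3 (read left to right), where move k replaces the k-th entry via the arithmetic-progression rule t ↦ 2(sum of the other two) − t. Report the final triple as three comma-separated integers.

start (4,3,3) = (f(1,0),f(0,1),f(1,1))
replace slot 2: 2·(4+3) − 3 = 11 → (4,11,3)
replace slot 3: 2·(4+11) − 3 = 27 → (4,11,27)

4,11,27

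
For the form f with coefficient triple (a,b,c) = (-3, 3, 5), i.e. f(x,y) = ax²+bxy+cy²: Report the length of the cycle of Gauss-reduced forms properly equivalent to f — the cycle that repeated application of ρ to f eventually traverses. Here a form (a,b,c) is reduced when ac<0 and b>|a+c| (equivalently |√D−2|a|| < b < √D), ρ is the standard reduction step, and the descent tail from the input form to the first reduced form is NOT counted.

D = 69, ⌊√D⌋ = 8
river: ρ → (5,7,-1)
river: ρ → (-1,7,5)
river: ρ → (5,3,-3)
river: ρ → (-3,3,5)
ρ-cycle length = 4 (tail of 0 descent steps not counted)

4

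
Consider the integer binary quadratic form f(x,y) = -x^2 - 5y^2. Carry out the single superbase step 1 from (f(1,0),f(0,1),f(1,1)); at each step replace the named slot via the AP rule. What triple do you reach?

start (-1,-5,-6) = (f(1,0),f(0,1),f(1,1))
replace slot 1: 2·((-5)+(-6)) − (-1) = -21 → (-21,-5,-6)

-21,-5,-6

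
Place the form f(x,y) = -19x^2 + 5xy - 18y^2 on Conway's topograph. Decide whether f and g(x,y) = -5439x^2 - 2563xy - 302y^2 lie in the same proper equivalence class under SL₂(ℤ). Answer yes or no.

D₁ = -1343, D₂ = -1343
f is negative-definite; reduce −f:
−f: flip: (19,-5,18)→(18,5,19)
−f: reduced (well bottom): (18,5,19) with a≤c, −a<b≤a
flip sign back: reduced form of f is (-18,-5,-19)
g is negative-definite; reduce −g:
−g: flip: (5439,2563,302)→(302,-2563,5439)
−g: translate: b→-147 (≡-2563 mod 604), so (302,-2563,5439)→(302,-147,19)
−g: flip: (302,-147,19)→(19,147,302)
−g: translate: b→-5 (≡147 mod 38), so (19,147,302)→(19,-5,18)
−g: flip: (19,-5,18)→(18,5,19)
−g: reduced (well bottom): (18,5,19) with a≤c, −a<b≤a
flip sign back: reduced form of g is (-18,-5,-19)
reduced forms (-18, -5, -19) vs (-18, -5, -19) ⇒ equivalent

yes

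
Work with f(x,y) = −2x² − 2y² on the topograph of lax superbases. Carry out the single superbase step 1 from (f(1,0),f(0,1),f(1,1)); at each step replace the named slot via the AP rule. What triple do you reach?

start (-2,-2,-4) = (f(1,0),f(0,1),f(1,1))
replace slot 1: 2·((-2)+(-4)) − (-2) = -10 → (-10,-2,-4)

-10,-2,-4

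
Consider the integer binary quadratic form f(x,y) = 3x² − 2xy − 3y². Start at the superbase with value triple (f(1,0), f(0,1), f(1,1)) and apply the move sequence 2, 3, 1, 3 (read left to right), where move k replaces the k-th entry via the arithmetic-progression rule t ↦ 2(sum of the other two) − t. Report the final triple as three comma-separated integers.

start (3,-3,-2) = (f(1,0),f(0,1),f(1,1))
replace slot 2: 2·(3+(-2)) − (-3) = 5 → (3,5,-2)
replace slot 3: 2·(3+5) − (-2) = 18 → (3,5,18)
replace slot 1: 2·(5+18) − 3 = 43 → (43,5,18)
replace slot 3: 2·(43+5) − 18 = 78 → (43,5,78)

43,5,78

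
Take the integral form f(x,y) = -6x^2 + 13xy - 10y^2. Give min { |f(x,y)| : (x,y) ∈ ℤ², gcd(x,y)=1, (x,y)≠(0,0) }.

translate: b→-1 (≡-13 mod 12), so (6,-13,10)→(6,-1,3)
flip: (6,-1,3)→(3,1,6)
reduced (well bottom): (3,1,6) with a≤c, −a<b≤a
well minimum |f| = |-3| = 3 (negative-definite)

3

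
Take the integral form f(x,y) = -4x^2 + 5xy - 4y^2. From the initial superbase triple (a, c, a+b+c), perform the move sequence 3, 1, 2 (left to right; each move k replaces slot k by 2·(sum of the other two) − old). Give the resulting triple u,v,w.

start (-4,-4,-3) = (f(1,0),f(0,1),f(1,1))
replace slot 3: 2·((-4)+(-4)) − (-3) = -13 → (-4,-4,-13)
replace slot 1: 2·((-4)+(-13)) − (-4) = -30 → (-30,-4,-13)
replace slot 2: 2·((-30)+(-13)) − (-4) = -82 → (-30,-82,-13)

-30,-82,-13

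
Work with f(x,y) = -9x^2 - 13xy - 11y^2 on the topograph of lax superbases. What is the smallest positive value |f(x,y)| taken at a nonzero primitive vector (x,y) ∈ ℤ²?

translate: b→-5 (≡13 mod 18), so (9,13,11)→(9,-5,7)
flip: (9,-5,7)→(7,5,9)
reduced (well bottom): (7,5,9) with a≤c, −a<b≤a
well minimum |f| = |-7| = 7 (negative-definite)

7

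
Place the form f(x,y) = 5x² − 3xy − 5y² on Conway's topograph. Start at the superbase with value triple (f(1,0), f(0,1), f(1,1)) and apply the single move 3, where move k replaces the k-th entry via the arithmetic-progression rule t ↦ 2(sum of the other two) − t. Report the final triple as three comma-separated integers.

start (5,-5,-3) = (f(1,0),f(0,1),f(1,1))
replace slot 3: 2·(5+(-5)) − (-3) = 3 → (5,-5,3)

5,-5,3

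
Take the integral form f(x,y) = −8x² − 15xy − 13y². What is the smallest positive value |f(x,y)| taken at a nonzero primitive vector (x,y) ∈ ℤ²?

translate: b→-1 (≡15 mod 16), so (8,15,13)→(8,-1,6)
flip: (8,-1,6)→(6,1,8)
reduced (well bottom): (6,1,8) with a≤c, −a<b≤a
well minimum |f| = |-6| = 6 (negative-definite)

6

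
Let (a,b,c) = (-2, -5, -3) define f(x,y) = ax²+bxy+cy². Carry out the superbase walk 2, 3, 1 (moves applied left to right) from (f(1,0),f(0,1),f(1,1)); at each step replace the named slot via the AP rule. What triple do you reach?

start (-2,-3,-10) = (f(1,0),f(0,1),f(1,1))
replace slot 2: 2·((-2)+(-10)) − (-3) = -21 → (-2,-21,-10)
replace slot 3: 2·((-2)+(-21)) − (-10) = -36 → (-2,-21,-36)
replace slot 1: 2·((-21)+(-36)) − (-2) = -112 → (-112,-21,-36)

-112,-21,-36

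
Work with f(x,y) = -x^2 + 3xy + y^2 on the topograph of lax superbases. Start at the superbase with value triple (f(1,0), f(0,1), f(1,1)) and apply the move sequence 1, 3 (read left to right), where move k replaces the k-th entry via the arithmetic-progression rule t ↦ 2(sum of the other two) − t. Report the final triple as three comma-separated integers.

start (-1,1,3) = (f(1,0),f(0,1),f(1,1))
replace slot 1: 2·(1+3) − (-1) = 9 → (9,1,3)
replace slot 3: 2·(9+1) − 3 = 17 → (9,1,17)

9,1,17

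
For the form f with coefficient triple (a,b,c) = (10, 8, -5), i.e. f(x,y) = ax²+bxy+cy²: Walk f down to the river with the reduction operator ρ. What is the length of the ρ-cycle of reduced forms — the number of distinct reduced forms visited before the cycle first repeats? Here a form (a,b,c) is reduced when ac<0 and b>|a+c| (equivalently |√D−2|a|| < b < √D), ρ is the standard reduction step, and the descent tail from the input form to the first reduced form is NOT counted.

D = 264, ⌊√D⌋ = 16
river: ρ → (-5,12,6)
river: ρ → (6,12,-5)
river: ρ → (-5,8,10)
river: ρ → (10,12,-3)
river: ρ → (-3,12,10)
river: ρ → (10,8,-5)
ρ-cycle length = 6 (tail of 0 descent steps not counted)

6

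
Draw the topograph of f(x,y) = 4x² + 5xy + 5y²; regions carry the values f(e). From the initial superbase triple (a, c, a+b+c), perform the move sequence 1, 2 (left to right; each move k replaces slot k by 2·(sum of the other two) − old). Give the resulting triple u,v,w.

start (4,5,14) = (f(1,0),f(0,1),f(1,1))
replace slot 1: 2·(5+14) − 4 = 34 → (34,5,14)
replace slot 2: 2·(34+14) − 5 = 91 → (34,91,14)

34,91,14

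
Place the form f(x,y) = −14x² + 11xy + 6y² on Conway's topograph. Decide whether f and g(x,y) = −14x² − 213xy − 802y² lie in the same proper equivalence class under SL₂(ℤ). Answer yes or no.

D₁ = 457, D₂ = 457
river cycle of f (length 46): (6, 13, -12), (-12, 11, 7), (7, 17, -6), (-6, 19, 4), (4, 21, -1), (-1, 21, 4), (4, 19, -6), (-6, 17, 7), (7, 11, -12), (-12, 13, 6), … (36 more)
river cycle of g (length 46): (-14, 11, 6), (6, 13, -12), (-12, 11, 7), (7, 17, -6), (-6, 19, 4), (4, 21, -1), (-1, 21, 4), (4, 19, -6), (-6, 17, 7), (7, 11, -12), … (36 more)
cycles coincide ⇒ equivalent

yes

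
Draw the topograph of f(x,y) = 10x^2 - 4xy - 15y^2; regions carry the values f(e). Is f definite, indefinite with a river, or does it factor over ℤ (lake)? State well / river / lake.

D = b²−4ac = (-4)² − 4·10·(-15) = 616
D > 0 non-square ⇒ indefinite ⇒ periodic river

river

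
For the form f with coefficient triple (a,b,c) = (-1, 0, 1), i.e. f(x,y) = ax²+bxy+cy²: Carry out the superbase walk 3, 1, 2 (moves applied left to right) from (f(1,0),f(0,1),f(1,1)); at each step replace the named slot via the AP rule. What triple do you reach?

start (-1,1,0) = (f(1,0),f(0,1),f(1,1))
replace slot 3: 2·((-1)+1) − 0 = 0 → (-1,1,0)
replace slot 1: 2·(1+0) − (-1) = 3 → (3,1,0)
replace slot 2: 2·(3+0) − 1 = 5 → (3,5,0)

3,5,0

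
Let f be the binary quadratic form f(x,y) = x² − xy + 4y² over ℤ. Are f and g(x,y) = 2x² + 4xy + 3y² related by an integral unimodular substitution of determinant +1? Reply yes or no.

D₁ = -15, D₂ = -8
discriminants differ ⇒ not SL₂(ℤ)-equivalent

no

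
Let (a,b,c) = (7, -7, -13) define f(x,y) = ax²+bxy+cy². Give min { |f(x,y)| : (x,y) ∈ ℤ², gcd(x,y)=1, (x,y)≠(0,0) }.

descent: ρ → (-13,7,7)  [lands on river]
river: ρ → (7,7,-13)
river: ρ → (-13,19,1)
river: ρ → (1,19,-13)
closes: descent 1, river 4
min |a| on river = 1

1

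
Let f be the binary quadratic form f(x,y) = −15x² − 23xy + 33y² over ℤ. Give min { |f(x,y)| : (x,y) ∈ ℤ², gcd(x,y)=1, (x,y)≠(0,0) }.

descent: ρ → (33,23,-15)  [lands on river]
river: ρ → (-15,37,19)
river: ρ → (19,39,-13)
river: ρ → (-13,39,19)
river: ρ → (19,37,-15)
river: ρ → (-15,23,33)
river: ρ → (33,43,-5)
river: ρ → (-5,47,15)
river: ρ → (15,43,-11)
river: ρ → (-11,45,11)
river: ρ → (11,43,-15)
river: ρ → (-15,47,5)
river: ρ → (5,43,-33)
river: ρ → (-33,23,15)
river: ρ → (15,37,-19)
river: ρ → (-19,39,13)
river: ρ → (13,39,-19)
river: ρ → (-19,37,15)
river: ρ → (15,23,-33)
river: ρ → (-33,43,5)
river: ρ → (5,47,-15)
river: ρ → (-15,43,11)
river: ρ → (11,45,-11)
river: ρ → (-11,43,15)
river: ρ → (15,47,-5)
river: ρ → (-5,43,33)
closes: descent 1, river 26
min |a| on river = 5

5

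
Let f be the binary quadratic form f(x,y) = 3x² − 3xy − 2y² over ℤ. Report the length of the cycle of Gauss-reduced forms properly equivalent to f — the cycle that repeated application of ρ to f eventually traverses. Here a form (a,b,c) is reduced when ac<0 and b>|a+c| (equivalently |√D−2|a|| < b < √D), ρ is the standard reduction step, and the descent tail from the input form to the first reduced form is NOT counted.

D = 33, ⌊√D⌋ = 5
descent: ρ → (-2,3,3)  [lands on river]
river: ρ → (3,3,-2)
river: ρ → (-2,5,1)
river: ρ → (1,5,-2)
ρ-cycle length = 4 (tail of 1 descent step not counted)

4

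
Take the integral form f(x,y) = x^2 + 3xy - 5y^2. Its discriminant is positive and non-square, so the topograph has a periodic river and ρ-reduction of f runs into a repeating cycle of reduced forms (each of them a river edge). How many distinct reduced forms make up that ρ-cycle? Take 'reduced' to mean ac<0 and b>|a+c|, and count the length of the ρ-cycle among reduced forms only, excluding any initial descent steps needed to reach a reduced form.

D = 29, ⌊√D⌋ = 5
descent: ρ → (-5,-3,1)
descent: ρ → (1,5,-1)  [lands on river]
river: ρ → (-1,5,1)
ρ-cycle length = 2 (tail of 2 descent steps not counted)

2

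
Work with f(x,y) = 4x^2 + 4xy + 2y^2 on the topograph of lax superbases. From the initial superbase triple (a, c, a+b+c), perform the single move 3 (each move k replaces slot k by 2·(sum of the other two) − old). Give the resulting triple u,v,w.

start (4,2,10) = (f(1,0),f(0,1),f(1,1))
replace slot 3: 2·(4+2) − 10 = 2 → (4,2,2)

4,2,2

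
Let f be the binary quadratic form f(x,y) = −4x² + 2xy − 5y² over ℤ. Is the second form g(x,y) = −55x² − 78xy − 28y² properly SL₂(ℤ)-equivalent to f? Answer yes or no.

D₁ = -76, D₂ = -76
f is negative-definite; reduce −f:
−f: reduced (well bottom): (4,-2,5) with a≤c, −a<b≤a
flip sign back: reduced form of f is (-4,2,-5)
g is negative-definite; reduce −g:
−g: translate: b→-32 (≡78 mod 110), so (55,78,28)→(55,-32,5)
−g: flip: (55,-32,5)→(5,32,55)
−g: translate: b→2 (≡32 mod 10), so (5,32,55)→(5,2,4)
−g: flip: (5,2,4)→(4,-2,5)
−g: reduced (well bottom): (4,-2,5) with a≤c, −a<b≤a
flip sign back: reduced form of g is (-4,2,-5)
reduced forms (-4, 2, -5) vs (-4, 2, -5) ⇒ equivalent

yes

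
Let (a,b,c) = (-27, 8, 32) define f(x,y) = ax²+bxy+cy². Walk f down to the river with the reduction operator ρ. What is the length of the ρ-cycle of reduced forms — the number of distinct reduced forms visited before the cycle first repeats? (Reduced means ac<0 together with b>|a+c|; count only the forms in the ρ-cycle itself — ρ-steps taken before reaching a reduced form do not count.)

D = 3520, ⌊√D⌋ = 59
river: ρ → (32,56,-3)
river: ρ → (-3,58,13)
river: ρ → (13,46,-27)
river: ρ → (-27,8,32)
ρ-cycle length = 4 (tail of 0 descent steps not counted)

4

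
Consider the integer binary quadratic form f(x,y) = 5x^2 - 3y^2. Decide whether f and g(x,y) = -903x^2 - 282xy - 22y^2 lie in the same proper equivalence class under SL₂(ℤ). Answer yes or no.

D₁ = 60, D₂ = 60
river cycle of f (length 2): (-3, 6, 2), (2, 6, -3)
river cycle of g (length 2): (-3, 6, 2), (2, 6, -3)
cycles coincide ⇒ equivalent

yes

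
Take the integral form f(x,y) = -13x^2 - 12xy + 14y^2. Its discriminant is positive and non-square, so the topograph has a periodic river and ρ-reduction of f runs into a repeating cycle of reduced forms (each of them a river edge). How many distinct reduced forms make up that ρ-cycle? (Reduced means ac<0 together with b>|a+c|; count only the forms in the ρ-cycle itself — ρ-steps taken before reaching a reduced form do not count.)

D = 872, ⌊√D⌋ = 29
descent: ρ → (14,12,-13)  [lands on river]
river: ρ → (-13,14,13)
river: ρ → (13,12,-14)
river: ρ → (-14,16,11)
river: ρ → (11,28,-2)
river: ρ → (-2,28,11)
river: ρ → (11,16,-14)
river: ρ → (-14,12,13)
river: ρ → (13,14,-13)
river: ρ → (-13,12,14)
river: ρ → (14,16,-11)
river: ρ → (-11,28,2)
river: ρ → (2,28,-11)
river: ρ → (-11,16,14)
ρ-cycle length = 14 (tail of 1 descent step not counted)

14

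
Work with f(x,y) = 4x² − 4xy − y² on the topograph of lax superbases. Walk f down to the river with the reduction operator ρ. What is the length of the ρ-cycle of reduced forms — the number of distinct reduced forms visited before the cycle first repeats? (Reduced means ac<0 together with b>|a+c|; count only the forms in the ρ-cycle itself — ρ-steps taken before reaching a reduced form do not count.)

D = 32, ⌊√D⌋ = 5
descent: ρ → (-1,4,4)  [lands on river]
river: ρ → (4,4,-1)
ρ-cycle length = 2 (tail of 1 descent step not counted)

2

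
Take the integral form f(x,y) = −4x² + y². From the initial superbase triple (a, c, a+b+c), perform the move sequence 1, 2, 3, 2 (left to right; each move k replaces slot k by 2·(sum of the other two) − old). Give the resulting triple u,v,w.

start (-4,1,-3) = (f(1,0),f(0,1),f(1,1))
replace slot 1: 2·(1+(-3)) − (-4) = 0 → (0,1,-3)
replace slot 2: 2·(0+(-3)) − 1 = -7 → (0,-7,-3)
replace slot 3: 2·(0+(-7)) − (-3) = -11 → (0,-7,-11)
replace slot 2: 2·(0+(-11)) − (-7) = -15 → (0,-15,-11)

0,-15,-11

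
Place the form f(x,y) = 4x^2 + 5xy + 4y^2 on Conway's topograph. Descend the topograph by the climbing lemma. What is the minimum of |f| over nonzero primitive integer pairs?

translate: b→-3 (≡5 mod 8), so (4,5,4)→(4,-3,3)
flip: (4,-3,3)→(3,3,4)
reduced (well bottom): (3,3,4) with a≤c, −a<b≤a
well minimum = a = 3

3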